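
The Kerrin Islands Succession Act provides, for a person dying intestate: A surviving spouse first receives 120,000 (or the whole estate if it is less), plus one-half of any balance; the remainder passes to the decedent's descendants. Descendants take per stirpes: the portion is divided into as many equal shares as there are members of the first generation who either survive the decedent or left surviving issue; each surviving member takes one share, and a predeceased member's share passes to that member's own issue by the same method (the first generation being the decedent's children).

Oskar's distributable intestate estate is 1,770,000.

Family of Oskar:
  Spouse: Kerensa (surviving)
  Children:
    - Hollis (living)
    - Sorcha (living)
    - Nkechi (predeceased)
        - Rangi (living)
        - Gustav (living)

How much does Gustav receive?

Gustav receives 137,500.

Kerensa first takes 120,000, leaving a balance of 1,650,000. Kerensa then takes one-half of the balance (825,000), for a total of 945,000. The remaining 825,000 passes to the descendants.
The descendants' portion (825,000) is divided into 3 shares of 275,000: Hollis and Sorcha each take 275,000; Nkechi's 275,000 share passes to Nkechi's issue.
Nkechi's share (275,000) is divided into 2 shares of 137,500: Rangi and Gustav each take 137,500.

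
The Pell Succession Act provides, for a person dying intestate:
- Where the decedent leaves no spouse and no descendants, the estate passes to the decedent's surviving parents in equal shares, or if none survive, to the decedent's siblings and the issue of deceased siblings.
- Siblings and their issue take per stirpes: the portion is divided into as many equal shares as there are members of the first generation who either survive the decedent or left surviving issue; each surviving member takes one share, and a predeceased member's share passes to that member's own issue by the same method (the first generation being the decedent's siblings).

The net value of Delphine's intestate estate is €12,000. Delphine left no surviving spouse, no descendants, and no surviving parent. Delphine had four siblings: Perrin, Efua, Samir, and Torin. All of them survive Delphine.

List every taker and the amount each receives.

The entire €12,000 passes to the siblings and their issue.
That amount (€12,000) is divided into 4 shares of €3,000: Perrin, Efua, Samir, and Torin each take €3,000.

Perrin: €3,000; Efua: €3,000; Samir: €3,000; Torin: €3,000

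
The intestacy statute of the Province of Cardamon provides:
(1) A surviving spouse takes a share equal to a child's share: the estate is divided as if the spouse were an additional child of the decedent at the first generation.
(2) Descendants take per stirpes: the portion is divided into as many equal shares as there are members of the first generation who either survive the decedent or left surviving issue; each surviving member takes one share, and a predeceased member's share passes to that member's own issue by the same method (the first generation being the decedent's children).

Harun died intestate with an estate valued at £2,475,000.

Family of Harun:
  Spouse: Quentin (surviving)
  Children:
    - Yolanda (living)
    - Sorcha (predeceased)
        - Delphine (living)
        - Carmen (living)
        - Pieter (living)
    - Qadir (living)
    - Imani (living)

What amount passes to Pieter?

Pieter receives £165,000.

The spouse counts as an additional share at the children's level, so there are 5 primary shares of £495,000. Quentin takes one such share (£495,000).
The children's combined portion (£1,980,000) is divided into 4 shares of £495,000: Yolanda, Qadir, and Imani each take £495,000; Sorcha's £495,000 share passes to Sorcha's issue.
Sorcha's share (£495,000) is divided into 3 shares of £165,000: Delphine, Carmen, and Pieter each take £165,000.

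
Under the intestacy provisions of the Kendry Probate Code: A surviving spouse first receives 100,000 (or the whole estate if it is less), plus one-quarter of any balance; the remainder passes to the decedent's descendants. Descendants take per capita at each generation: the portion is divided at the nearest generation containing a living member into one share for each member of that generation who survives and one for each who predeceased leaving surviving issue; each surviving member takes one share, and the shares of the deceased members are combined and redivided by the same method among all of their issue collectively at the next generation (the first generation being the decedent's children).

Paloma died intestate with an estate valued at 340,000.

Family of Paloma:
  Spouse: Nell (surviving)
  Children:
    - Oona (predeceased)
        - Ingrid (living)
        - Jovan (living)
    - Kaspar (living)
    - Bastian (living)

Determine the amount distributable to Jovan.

Nell first takes 100,000, leaving a balance of 240,000. Nell then takes one-quarter of the balance (60,000), for a total of 160,000. The remaining 180,000 passes to the descendants.
The descendants' portion (180,000) is divided at the children's generation into 3 shares of 60,000. Kaspar and Bastian each take 60,000. The remaining share for the deceased Oona (60,000) is carried to the next generation.
That pool (60,000) is divided at the grandchildren's generation equally among Ingrid and Jovan: 30,000 each.

Jovan receives 30,000.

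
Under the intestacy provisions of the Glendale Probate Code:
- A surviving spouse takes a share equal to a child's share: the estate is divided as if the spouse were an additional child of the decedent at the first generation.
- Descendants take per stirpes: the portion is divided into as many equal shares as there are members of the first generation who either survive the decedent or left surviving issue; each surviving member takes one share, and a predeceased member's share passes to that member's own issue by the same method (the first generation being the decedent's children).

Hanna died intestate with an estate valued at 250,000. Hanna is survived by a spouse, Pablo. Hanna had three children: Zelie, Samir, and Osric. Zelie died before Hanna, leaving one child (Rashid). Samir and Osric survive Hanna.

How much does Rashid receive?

Rashid receives 62,500.

The spouse counts as an additional share at the children's level, so there are 4 primary shares of 62,500. Pablo takes one such share (62,500).
The children's combined portion (187,500) is divided into 3 shares of 62,500: Samir and Osric each take 62,500; Zelie's 62,500 share passes to Zelie's issue.
Zelie's share (62,500) passes entirely to Rashid.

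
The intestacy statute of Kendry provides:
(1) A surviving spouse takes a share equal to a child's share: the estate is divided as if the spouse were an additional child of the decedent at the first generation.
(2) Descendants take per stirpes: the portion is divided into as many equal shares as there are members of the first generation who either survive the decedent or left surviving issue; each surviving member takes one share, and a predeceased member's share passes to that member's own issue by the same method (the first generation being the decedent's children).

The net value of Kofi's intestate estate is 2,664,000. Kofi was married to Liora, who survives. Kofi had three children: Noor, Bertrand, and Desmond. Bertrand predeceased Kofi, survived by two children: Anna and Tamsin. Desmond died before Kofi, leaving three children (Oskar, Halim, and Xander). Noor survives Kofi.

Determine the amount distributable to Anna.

Anna receives 333,000.

The spouse counts as an additional share at the children's level, so there are 4 primary shares of 666,000. Liora takes one such share (666,000).
The children's combined portion (1,998,000) is divided into 3 shares of 666,000: Noor takes 666,000; Bertrand's 666,000 share passes to Bertrand's issue; Desmond's 666,000 share passes to Desmond's issue.
Bertrand's share (666,000) is divided into 2 shares of 333,000: Anna and Tamsin each take 333,000.
Desmond's share (666,000) is divided into 3 shares of 222,000: Oskar, Halim, and Xander each take 222,000.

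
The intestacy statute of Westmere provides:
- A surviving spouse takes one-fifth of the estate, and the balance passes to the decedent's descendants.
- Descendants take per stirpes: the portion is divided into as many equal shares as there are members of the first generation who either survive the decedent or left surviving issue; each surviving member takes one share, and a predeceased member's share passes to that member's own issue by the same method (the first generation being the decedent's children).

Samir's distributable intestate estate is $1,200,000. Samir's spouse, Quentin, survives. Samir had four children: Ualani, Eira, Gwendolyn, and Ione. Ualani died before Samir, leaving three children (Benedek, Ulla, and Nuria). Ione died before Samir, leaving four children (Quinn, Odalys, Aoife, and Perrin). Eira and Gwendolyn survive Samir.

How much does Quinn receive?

Quinn receives $60,000.

Quentin takes one-fifth of $1,200,000 = $240,000. The remaining $960,000 passes to the descendants.
The descendants' portion ($960,000) is divided into 4 shares of $240,000: Eira and Gwendolyn each take $240,000; Ualani's $240,000 share passes to Ualani's issue; Ione's $240,000 share passes to Ione's issue.
Ualani's share ($240,000) is divided into 3 shares of $80,000: Benedek, Ulla, and Nuria each take $80,000.
Ione's share ($240,000) is divided into 4 shares of $60,000: Quinn, Odalys, Aoife, and Perrin each take $60,000.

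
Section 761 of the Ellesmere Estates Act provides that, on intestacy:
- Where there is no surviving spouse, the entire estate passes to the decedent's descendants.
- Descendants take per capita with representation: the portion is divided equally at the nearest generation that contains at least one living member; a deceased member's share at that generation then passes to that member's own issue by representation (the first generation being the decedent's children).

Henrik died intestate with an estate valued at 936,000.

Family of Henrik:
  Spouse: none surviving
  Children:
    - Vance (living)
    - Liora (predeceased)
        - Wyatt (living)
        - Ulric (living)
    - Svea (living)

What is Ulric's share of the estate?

The entire 936,000 passes to the descendants.
That amount (936,000) is divided into 3 shares of 312,000: Vance and Svea each take 312,000; Liora's 312,000 share passes to Liora's issue.
Liora's share (312,000) is divided into 2 shares of 156,000: Wyatt and Ulric each take 156,000.

Ulric receives 156,000.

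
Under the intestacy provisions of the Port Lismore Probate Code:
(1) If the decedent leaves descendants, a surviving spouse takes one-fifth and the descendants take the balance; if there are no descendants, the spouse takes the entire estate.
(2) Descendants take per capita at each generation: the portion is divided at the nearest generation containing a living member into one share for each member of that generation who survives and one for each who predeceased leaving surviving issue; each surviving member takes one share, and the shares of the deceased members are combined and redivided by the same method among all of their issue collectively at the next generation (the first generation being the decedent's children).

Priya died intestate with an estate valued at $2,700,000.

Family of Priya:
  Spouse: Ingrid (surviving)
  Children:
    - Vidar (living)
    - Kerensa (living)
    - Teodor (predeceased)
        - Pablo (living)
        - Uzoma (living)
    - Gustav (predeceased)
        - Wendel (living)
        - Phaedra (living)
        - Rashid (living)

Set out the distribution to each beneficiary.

Ingrid: $540,000; Vidar: $540,000; Kerensa: $540,000; Pablo: $216,000; Uzoma: $216,000; Wendel: $216,000; Phaedra: $216,000; Rashid: $216,000

Ingrid takes one-fifth of $2,700,000 = $540,000. The remaining $2,160,000 passes to the descendants.
The descendants' portion ($2,160,000) is divided at the children's generation into 4 shares of $540,000. Vidar and Kerensa each take $540,000. The 2 shares of the deceased (Teodor and Gustav) are combined into a pool of $1,080,000.
That pool ($1,080,000) is divided at the grandchildren's generation equally among Pablo, Uzoma, Wendel, Phaedra, and Rashid: $216,000 each.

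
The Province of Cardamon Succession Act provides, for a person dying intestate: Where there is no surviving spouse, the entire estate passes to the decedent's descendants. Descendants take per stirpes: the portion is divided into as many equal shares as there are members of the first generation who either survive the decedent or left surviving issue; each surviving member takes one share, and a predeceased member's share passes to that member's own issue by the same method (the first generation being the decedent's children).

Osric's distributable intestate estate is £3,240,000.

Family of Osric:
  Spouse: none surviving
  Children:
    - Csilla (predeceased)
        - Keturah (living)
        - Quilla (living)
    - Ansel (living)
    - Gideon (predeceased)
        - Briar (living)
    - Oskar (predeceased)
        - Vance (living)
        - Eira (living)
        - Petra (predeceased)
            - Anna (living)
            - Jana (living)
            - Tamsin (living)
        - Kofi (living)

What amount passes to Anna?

The entire £3,240,000 passes to the descendants.
That amount (£3,240,000) is divided into 4 shares of £810,000: Ansel takes £810,000; Csilla's £810,000 share passes to Csilla's issue; Gideon's £810,000 share passes to Gideon's issue; Oskar's £810,000 share passes to Oskar's issue.
Csilla's share (£810,000) is divided into 2 shares of £405,000: Keturah and Quilla each take £405,000.
Gideon's share (£810,000) passes entirely to Briar.
Oskar's share (£810,000) is divided into 4 shares of £202,500: Vance, Eira, and Kofi each take £202,500; Petra's £202,500 share passes to Petra's issue.
Petra's share (£202,500) is divided into 3 shares of £67,500: Anna, Jana, and Tamsin each take £67,500.

Anna receives £67,500.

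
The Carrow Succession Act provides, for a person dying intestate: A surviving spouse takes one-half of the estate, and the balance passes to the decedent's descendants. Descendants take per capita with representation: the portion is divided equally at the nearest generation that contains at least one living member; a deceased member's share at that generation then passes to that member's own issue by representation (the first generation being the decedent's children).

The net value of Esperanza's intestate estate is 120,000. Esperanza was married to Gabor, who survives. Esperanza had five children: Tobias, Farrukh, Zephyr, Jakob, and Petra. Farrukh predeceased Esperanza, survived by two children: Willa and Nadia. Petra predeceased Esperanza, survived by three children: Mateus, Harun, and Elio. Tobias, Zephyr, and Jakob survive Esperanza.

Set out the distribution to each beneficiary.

Gabor: 60,000; Tobias: 12,000; Willa: 6,000; Nadia: 6,000; Zephyr: 12,000; Jakob: 12,000; Mateus: 4,000; Harun: 4,000; Elio: 4,000

Gabor takes one-half of 120,000 = 60,000. The remaining 60,000 passes to the descendants.
The descendants' portion (60,000) is divided into 5 shares of 12,000: Tobias, Zephyr, and Jakob each take 12,000; Farrukh's 12,000 share passes to Farrukh's issue; Petra's 12,000 share passes to Petra's issue.
Farrukh's share (12,000) is divided into 2 shares of 6,000: Willa and Nadia each take 6,000.
Petra's share (12,000) is divided into 3 shares of 4,000: Mateus, Harun, and Elio each take 4,000.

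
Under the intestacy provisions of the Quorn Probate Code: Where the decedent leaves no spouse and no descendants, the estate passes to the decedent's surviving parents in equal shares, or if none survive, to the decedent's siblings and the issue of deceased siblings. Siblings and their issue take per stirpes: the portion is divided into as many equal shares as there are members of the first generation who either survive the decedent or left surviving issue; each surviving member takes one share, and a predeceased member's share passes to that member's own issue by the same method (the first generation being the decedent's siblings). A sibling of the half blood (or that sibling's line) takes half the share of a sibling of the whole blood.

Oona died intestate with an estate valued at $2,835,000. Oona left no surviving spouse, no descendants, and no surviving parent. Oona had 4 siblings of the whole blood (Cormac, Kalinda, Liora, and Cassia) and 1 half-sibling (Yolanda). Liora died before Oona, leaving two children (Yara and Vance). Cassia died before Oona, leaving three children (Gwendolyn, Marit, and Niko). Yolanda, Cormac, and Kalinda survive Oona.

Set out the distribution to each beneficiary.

The entire $2,835,000 passes to the siblings and their issue.
Counting each half-blood sibling's line as half a unit, there are 9/2 units in $2,835,000, so one unit is $630,000. Whole-blood lines (Cormac, Kalinda, Liora, and Cassia) take $630,000 each; half-blood lines (Yolanda) take $315,000 each.
Liora's share ($630,000) is divided into 2 shares of $315,000: Yara and Vance each take $315,000.
Cassia's share ($630,000) is divided into 3 shares of $210,000: Gwendolyn, Marit, and Niko each take $210,000.

Yolanda: $315,000; Cormac: $630,000; Kalinda: $630,000; Yara: $315,000; Vance: $315,000; Gwendolyn: $210,000; Marit: $210,000; Niko: $210,000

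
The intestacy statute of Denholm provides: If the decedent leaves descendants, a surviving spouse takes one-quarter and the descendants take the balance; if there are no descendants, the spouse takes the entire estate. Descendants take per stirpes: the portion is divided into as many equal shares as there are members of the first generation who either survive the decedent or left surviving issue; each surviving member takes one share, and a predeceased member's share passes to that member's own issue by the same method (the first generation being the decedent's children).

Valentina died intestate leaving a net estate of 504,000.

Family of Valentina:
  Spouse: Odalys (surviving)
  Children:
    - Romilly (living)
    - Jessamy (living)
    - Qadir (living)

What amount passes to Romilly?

Odalys takes one-quarter of 504,000 = 126,000. The remaining 378,000 passes to the descendants.
The descendants' portion (378,000) is divided into 3 shares of 126,000: Romilly, Jessamy, and Qadir each take 126,000.

Romilly receives 126,000.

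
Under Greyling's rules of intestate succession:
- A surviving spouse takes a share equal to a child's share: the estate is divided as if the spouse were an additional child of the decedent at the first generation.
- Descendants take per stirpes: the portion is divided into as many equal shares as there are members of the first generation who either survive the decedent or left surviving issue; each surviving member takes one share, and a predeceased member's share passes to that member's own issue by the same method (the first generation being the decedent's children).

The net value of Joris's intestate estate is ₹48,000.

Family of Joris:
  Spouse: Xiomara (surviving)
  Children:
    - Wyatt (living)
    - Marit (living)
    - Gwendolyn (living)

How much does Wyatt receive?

The spouse counts as an additional share at the children's level, so there are 4 primary shares of ₹12,000. Xiomara takes one such share (₹12,000).
The children's combined portion (₹36,000) is divided into 3 shares of ₹12,000: Wyatt, Marit, and Gwendolyn each take ₹12,000.

Wyatt receives ₹12,000.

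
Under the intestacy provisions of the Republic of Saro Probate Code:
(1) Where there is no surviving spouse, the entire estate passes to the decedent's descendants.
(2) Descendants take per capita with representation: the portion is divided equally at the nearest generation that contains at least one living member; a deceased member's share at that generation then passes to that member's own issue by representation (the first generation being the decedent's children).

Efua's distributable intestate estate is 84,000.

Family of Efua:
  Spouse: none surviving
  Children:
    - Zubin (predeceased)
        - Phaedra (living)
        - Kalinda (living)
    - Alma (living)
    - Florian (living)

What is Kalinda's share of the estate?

The entire 84,000 passes to the descendants.
That amount (84,000) is divided into 3 shares of 28,000: Alma and Florian each take 28,000; Zubin's 28,000 share passes to Zubin's issue.
Zubin's share (28,000) is divided into 2 shares of 14,000: Phaedra and Kalinda each take 14,000.

Kalinda receives 14,000.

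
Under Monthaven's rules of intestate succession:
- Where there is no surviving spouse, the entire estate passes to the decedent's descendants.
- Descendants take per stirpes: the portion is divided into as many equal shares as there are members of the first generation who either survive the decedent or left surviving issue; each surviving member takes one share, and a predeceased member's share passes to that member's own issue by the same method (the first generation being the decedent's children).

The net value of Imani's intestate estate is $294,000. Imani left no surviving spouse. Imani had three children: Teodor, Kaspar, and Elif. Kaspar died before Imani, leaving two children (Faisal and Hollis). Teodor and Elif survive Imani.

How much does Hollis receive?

The entire $294,000 passes to the descendants.
That amount ($294,000) is divided into 3 shares of $98,000: Teodor and Elif each take $98,000; Kaspar's $98,000 share passes to Kaspar's issue.
Kaspar's share ($98,000) is divided into 2 shares of $49,000: Faisal and Hollis each take $49,000.

Hollis receives $49,000.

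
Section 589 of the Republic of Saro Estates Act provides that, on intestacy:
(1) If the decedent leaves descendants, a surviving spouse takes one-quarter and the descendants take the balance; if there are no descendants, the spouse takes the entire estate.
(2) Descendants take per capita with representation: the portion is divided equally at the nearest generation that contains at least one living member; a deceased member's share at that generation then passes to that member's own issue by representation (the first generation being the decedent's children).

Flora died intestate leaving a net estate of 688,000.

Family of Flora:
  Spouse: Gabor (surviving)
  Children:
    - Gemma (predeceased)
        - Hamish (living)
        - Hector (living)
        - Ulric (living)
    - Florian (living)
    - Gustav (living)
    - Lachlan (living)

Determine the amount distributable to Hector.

Gabor takes one-quarter of 688,000 = 172,000. The remaining 516,000 passes to the descendants.
The descendants' portion (516,000) is divided into 4 shares of 129,000: Florian, Gustav, and Lachlan each take 129,000; Gemma's 129,000 share passes to Gemma's issue.
Gemma's share (129,000) is divided into 3 shares of 43,000: Hamish, Hector, and Ulric each take 43,000.

Hector receives 43,000.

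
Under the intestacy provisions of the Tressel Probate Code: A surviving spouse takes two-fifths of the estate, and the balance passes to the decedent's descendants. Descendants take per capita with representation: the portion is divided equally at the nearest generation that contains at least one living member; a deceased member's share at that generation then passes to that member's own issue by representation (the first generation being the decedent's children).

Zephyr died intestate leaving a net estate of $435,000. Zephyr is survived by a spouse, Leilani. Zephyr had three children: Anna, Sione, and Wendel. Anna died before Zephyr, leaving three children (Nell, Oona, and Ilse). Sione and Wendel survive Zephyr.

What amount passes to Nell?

Nell receives $29,000.

Leilani takes two-fifths of $435,000 = $174,000. The remaining $261,000 passes to the descendants.
The descendants' portion ($261,000) is divided into 3 shares of $87,000: Sione and Wendel each take $87,000; Anna's $87,000 share passes to Anna's issue.
Anna's share ($87,000) is divided into 3 shares of $29,000: Nell, Oona, and Ilse each take $29,000.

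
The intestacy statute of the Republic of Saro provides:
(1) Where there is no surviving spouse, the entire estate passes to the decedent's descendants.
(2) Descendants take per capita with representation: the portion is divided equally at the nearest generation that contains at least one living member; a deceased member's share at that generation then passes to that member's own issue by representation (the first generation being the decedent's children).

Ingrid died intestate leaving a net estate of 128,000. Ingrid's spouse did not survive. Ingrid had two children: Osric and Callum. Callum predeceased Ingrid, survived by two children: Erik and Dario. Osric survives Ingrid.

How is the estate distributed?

The entire 128,000 passes to the descendants.
That amount (128,000) is divided into 2 shares of 64,000: Osric takes 64,000; Callum's 64,000 share passes to Callum's issue.
Callum's share (64,000) is divided into 2 shares of 32,000: Erik and Dario each take 32,000.

Osric: 64,000; Erik: 32,000; Dario: 32,000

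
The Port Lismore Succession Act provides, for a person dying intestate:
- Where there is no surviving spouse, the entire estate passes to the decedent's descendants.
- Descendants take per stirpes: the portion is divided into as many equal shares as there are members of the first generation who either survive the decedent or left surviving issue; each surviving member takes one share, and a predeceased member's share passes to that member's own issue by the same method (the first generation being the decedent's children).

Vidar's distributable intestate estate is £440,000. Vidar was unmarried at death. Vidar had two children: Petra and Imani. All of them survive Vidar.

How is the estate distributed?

Petra: £220,000; Imani: £220,000

The entire £440,000 passes to the descendants.
That amount (£440,000) is divided into 2 shares of £220,000: Petra and Imani each take £220,000.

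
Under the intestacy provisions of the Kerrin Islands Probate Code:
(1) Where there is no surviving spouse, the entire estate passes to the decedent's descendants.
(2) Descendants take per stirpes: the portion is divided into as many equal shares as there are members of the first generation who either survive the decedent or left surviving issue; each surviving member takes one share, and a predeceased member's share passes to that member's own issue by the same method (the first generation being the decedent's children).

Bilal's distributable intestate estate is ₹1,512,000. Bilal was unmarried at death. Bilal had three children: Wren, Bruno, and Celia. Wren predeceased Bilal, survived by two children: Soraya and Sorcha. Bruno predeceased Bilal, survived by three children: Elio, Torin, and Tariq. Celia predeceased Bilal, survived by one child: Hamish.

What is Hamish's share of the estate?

The entire ₹1,512,000 passes to the descendants.
That amount (₹1,512,000) is divided into 3 shares of ₹504,000: Wren's ₹504,000 share passes to Wren's issue; Bruno's ₹504,000 share passes to Bruno's issue; Celia's ₹504,000 share passes to Celia's issue.
Wren's share (₹504,000) is divided into 2 shares of ₹252,000: Soraya and Sorcha each take ₹252,000.
Bruno's share (₹504,000) is divided into 3 shares of ₹168,000: Elio, Torin, and Tariq each take ₹168,000.
Celia's share (₹504,000) passes entirely to Hamish.

Hamish receives ₹504,000.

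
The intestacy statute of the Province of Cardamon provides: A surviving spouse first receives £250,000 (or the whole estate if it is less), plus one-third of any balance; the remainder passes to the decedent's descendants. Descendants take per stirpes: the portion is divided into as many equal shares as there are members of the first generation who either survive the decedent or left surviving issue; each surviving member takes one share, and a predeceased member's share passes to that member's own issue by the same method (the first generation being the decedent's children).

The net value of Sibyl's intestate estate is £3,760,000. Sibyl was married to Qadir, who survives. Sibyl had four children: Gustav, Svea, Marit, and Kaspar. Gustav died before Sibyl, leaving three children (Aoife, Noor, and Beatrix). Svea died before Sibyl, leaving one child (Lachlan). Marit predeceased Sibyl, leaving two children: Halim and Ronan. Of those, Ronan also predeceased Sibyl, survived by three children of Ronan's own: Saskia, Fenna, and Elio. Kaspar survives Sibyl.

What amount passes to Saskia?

Saskia receives £97,500.

Qadir first takes £250,000, leaving a balance of £3,510,000. Qadir then takes one-third of the balance (£1,170,000), for a total of £1,420,000. The remaining £2,340,000 passes to the descendants.
The descendants' portion (£2,340,000) is divided into 4 shares of £585,000: Kaspar takes £585,000; Gustav's £585,000 share passes to Gustav's issue; Svea's £585,000 share passes to Svea's issue; Marit's £585,000 share passes to Marit's issue.
Gustav's share (£585,000) is divided into 3 shares of £195,000: Aoife, Noor, and Beatrix each take £195,000.
Svea's share (£585,000) passes entirely to Lachlan.
Marit's share (£585,000) is divided into 2 shares of £292,500: Halim takes £292,500; Ronan's £292,500 share passes to Ronan's issue.
Ronan's share (£292,500) is divided into 3 shares of £97,500: Saskia, Fenna, and Elio each take £97,500.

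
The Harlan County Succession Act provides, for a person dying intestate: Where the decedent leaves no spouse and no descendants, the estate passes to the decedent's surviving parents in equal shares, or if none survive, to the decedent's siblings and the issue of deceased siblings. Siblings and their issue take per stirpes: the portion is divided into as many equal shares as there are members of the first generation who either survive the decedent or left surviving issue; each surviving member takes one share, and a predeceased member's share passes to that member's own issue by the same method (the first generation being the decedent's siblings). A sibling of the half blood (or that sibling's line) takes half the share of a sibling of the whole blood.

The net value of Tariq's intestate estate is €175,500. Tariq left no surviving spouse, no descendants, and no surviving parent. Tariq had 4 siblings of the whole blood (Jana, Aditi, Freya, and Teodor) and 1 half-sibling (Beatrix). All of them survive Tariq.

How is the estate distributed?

The entire €175,500 passes to the siblings and their issue.
Counting each half-blood sibling's line as half a unit, there are 9/2 units in €175,500, so one unit is €39,000. Whole-blood lines (Jana, Aditi, Freya, and Teodor) take €39,000 each; half-blood lines (Beatrix) take €19,500 each.

Jana: €39,000; Aditi: €39,000; Beatrix: €19,500; Freya: €39,000; Teodor: €39,000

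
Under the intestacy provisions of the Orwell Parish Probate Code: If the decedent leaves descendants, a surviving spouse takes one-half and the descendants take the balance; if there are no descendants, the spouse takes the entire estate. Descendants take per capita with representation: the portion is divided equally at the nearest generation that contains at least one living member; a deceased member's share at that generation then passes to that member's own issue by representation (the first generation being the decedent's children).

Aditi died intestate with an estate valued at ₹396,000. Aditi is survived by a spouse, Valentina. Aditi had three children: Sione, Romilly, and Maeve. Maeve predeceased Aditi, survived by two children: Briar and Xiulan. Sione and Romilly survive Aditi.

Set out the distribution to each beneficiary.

Valentina: ₹198,000; Sione: ₹66,000; Romilly: ₹66,000; Briar: ₹33,000; Xiulan: ₹33,000

Valentina takes one-half of ₹396,000 = ₹198,000. The remaining ₹198,000 passes to the descendants.
The descendants' portion (₹198,000) is divided into 3 shares of ₹66,000: Sione and Romilly each take ₹66,000; Maeve's ₹66,000 share passes to Maeve's issue.
Maeve's share (₹66,000) is divided into 2 shares of ₹33,000: Briar and Xiulan each take ₹33,000.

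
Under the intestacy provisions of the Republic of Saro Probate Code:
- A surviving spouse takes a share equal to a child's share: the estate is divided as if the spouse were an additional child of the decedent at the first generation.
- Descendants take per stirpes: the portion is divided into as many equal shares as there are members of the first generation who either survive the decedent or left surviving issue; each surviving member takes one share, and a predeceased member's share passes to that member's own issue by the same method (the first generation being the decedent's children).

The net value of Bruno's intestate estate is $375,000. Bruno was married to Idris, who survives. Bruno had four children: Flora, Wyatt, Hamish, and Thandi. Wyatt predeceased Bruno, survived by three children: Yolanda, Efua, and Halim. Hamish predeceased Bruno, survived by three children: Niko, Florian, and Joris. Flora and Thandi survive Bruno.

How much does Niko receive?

Niko receives $25,000.

The spouse counts as an additional share at the children's level, so there are 5 primary shares of $75,000. Idris takes one such share ($75,000).
The children's combined portion ($300,000) is divided into 4 shares of $75,000: Flora and Thandi each take $75,000; Wyatt's $75,000 share passes to Wyatt's issue; Hamish's $75,000 share passes to Hamish's issue.
Wyatt's share ($75,000) is divided into 3 shares of $25,000: Yolanda, Efua, and Halim each take $25,000.
Hamish's share ($75,000) is divided into 3 shares of $25,000: Niko, Florian, and Joris each take $25,000.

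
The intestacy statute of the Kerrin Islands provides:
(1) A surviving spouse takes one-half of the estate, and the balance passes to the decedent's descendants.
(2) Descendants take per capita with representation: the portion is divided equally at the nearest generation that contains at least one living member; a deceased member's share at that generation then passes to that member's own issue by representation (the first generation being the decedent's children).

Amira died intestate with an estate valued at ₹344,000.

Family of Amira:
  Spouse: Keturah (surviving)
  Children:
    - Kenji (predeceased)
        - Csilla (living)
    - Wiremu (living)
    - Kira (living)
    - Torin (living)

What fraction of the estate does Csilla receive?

Keturah takes one-half of ₹344,000 = ₹172,000. The remaining ₹172,000 passes to the descendants.
The descendants' portion (₹172,000) is divided into 4 shares of ₹43,000: Wiremu, Kira, and Torin each take ₹43,000; Kenji's ₹43,000 share passes to Kenji's issue.
Kenji's share (₹43,000) passes entirely to Csilla.

Csilla receives 1/8 of the estate.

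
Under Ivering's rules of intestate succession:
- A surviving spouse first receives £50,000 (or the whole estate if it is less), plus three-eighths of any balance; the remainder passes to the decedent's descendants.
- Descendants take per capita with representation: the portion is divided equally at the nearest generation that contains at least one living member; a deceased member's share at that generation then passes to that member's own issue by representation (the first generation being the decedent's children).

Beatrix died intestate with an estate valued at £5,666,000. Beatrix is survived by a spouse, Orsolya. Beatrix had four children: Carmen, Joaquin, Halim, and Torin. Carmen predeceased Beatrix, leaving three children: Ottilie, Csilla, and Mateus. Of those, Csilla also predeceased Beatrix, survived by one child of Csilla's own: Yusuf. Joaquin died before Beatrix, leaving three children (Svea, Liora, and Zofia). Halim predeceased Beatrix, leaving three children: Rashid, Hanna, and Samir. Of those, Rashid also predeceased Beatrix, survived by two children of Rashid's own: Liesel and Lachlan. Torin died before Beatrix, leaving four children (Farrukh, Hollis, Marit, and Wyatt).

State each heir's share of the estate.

Orsolya: £2,156,000; Ottilie: £270,000; Yusuf: £270,000; Mateus: £270,000; Svea: £270,000; Liora: £270,000; Zofia: £270,000; Liesel: £135,000; Lachlan: £135,000; Hanna: £270,000; Samir: £270,000; Farrukh: £270,000; Hollis: £270,000; Marit: £270,000; Wyatt: £270,000

Orsolya first takes £50,000, leaving a balance of £5,616,000. Orsolya then takes three-eighths of the balance (£2,106,000), for a total of £2,156,000. The remaining £3,510,000 passes to the descendants.
No child survives, so the initial division is made at the grandchildren's generation.
The descendants' portion (£3,510,000) is divided into 13 shares of £270,000: Ottilie, Mateus, Svea, Liora, Zofia, Hanna, Samir, Farrukh, Hollis, Marit, and Wyatt each take £270,000; Csilla's £270,000 share passes to Csilla's issue; Rashid's £270,000 share passes to Rashid's issue.
Csilla's share (£270,000) passes entirely to Yusuf.
Rashid's share (£270,000) is divided into 2 shares of £135,000: Liesel and Lachlan each take £135,000.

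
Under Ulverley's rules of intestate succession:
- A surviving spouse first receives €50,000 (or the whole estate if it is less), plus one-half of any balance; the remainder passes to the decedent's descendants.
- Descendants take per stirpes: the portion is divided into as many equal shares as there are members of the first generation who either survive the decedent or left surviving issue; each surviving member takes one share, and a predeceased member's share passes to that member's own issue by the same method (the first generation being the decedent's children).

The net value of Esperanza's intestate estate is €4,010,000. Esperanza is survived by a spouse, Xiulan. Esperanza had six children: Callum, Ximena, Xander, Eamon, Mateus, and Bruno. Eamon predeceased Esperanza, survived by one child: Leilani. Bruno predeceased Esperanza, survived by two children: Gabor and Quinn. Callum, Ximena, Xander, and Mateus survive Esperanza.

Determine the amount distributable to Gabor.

Gabor receives €165,000.

Xiulan first takes €50,000, leaving a balance of €3,960,000. Xiulan then takes one-half of the balance (€1,980,000), for a total of €2,030,000. The remaining €1,980,000 passes to the descendants.
The descendants' portion (€1,980,000) is divided into 6 shares of €330,000: Callum, Ximena, Xander, and Mateus each take €330,000; Eamon's €330,000 share passes to Eamon's issue; Bruno's €330,000 share passes to Bruno's issue.
Eamon's share (€330,000) passes entirely to Leilani.
Bruno's share (€330,000) is divided into 2 shares of €165,000: Gabor and Quinn each take €165,000.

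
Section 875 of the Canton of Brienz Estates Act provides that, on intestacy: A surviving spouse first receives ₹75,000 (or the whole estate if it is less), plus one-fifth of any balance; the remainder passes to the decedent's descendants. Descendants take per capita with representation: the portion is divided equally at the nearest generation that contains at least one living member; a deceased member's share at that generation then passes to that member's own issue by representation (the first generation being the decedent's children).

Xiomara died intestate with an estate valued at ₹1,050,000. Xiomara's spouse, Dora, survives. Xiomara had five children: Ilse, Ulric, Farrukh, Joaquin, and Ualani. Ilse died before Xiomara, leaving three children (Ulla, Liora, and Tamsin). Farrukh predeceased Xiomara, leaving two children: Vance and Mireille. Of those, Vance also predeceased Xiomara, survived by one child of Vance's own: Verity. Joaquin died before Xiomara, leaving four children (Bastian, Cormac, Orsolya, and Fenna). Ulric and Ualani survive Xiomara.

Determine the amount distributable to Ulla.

Ulla receives ₹52,000.

Dora first takes ₹75,000, leaving a balance of ₹975,000. Dora then takes one-fifth of the balance (₹195,000), for a total of ₹270,000. The remaining ₹780,000 passes to the descendants.
The descendants' portion (₹780,000) is divided into 5 shares of ₹156,000: Ulric and Ualani each take ₹156,000; Ilse's ₹156,000 share passes to Ilse's issue; Farrukh's ₹156,000 share passes to Farrukh's issue; Joaquin's ₹156,000 share passes to Joaquin's issue.
Ilse's share (₹156,000) is divided into 3 shares of ₹52,000: Ulla, Liora, and Tamsin each take ₹52,000.
Farrukh's share (₹156,000) is divided into 2 shares of ₹78,000: Mireille takes ₹78,000; Vance's ₹78,000 share passes to Vance's issue.
Vance's share (₹78,000) passes entirely to Verity.
Joaquin's share (₹156,000) is divided into 4 shares of ₹39,000: Bastian, Cormac, Orsolya, and Fenna each take ₹39,000.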